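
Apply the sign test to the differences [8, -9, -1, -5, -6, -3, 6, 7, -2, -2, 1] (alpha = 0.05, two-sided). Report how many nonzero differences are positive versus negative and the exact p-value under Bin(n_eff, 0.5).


Step 1: Discard zero differences. Original n = 11; n_eff = number of nonzero differences = 11.
Nonzero differences (with sign): +8, -9, -1, -5, -6, -3, +6, +7, -2, -2, +1
Step 2: Count signs: positive = 4, negative = 7.
Step 3: Under H0: P(positive) = 0.5, so the number of positives S ~ Bin(11, 0.5).
Step 4: Two-sided exact p-value = sum of Bin(11,0.5) probabilities at or below the observed probability = 0.548828.
Step 5: alpha = 0.05. fail to reject H0.

n_eff = 11, pos = 4, neg = 7, p = 0.548828, fail to reject H0.


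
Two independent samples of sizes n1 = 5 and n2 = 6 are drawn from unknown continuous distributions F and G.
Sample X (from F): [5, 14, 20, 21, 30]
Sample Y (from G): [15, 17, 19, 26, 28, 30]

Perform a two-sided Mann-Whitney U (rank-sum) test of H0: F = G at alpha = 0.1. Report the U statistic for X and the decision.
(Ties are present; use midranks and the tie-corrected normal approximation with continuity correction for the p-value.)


Step 1: Combine and sort all 11 observations; assign midranks.
sorted (value, group): (5,X), (14,X), (15,Y), (17,Y), (19,Y), (20,X), (21,X), (26,Y), (28,Y), (30,X), (30,Y)
ranks: 5->1, 14->2, 15->3, 17->4, 19->5, 20->6, 21->7, 26->8, 28->9, 30->10.5, 30->10.5
Step 2: Rank sum for X: R1 = 1 + 2 + 6 + 7 + 10.5 = 26.5.
Step 3: U_X = R1 - n1(n1+1)/2 = 26.5 - 5*6/2 = 26.5 - 15 = 11.5.
       U_Y = n1*n2 - U_X = 30 - 11.5 = 18.5.
Step 4: Ties are present, so use the tie-corrected normal approximation (with continuity correction) for the p-value.
Step 5: p-value = 0.583025; compare to alpha = 0.1. fail to reject H0.

U_X = 11.5, p = 0.583025, fail to reject H0 at alpha = 0.1.


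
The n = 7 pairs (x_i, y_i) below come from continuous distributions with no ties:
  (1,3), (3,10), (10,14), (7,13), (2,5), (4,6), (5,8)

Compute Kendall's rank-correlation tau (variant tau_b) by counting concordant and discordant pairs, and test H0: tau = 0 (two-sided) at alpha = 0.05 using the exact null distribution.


Step 1: Enumerate the 21 unordered pairs (i,j) with i<j and classify each by sign(x_j-x_i) * sign(y_j-y_i).
  (1,2):dx=+2,dy=+7->C; (1,3):dx=+9,dy=+11->C; (1,4):dx=+6,dy=+10->C; (1,5):dx=+1,dy=+2->C
  (1,6):dx=+3,dy=+3->C; (1,7):dx=+4,dy=+5->C; (2,3):dx=+7,dy=+4->C; (2,4):dx=+4,dy=+3->C
  (2,5):dx=-1,dy=-5->C; (2,6):dx=+1,dy=-4->D; (2,7):dx=+2,dy=-2->D; (3,4):dx=-3,dy=-1->C
  (3,5):dx=-8,dy=-9->C; (3,6):dx=-6,dy=-8->C; (3,7):dx=-5,dy=-6->C; (4,5):dx=-5,dy=-8->C
  (4,6):dx=-3,dy=-7->C; (4,7):dx=-2,dy=-5->C; (5,6):dx=+2,dy=+1->C; (5,7):dx=+3,dy=+3->C
  (6,7):dx=+1,dy=+2->C
Step 2: C = 19, D = 2, total pairs = 21.
Step 3: tau = (C - D)/(n(n-1)/2) = (19 - 2)/21 = 0.809524.
Step 4: Exact two-sided p-value (enumerate n! = 5040 permutations of y under H0): p = 0.010714.
Step 5: alpha = 0.05. reject H0.

tau_b = 0.8095 (C=19, D=2), p = 0.010714, reject H0.


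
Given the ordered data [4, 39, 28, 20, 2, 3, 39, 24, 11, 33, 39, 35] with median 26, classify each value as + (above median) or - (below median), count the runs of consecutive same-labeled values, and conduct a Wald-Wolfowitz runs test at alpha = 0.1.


Step 1: Compute median = 26; label A = above, B = below.
Labels in order: BAABBBABBAAA  (n_A = 6, n_B = 6)
Step 2: Count runs R = 6.
Step 3: Under H0 (random ordering), E[R] = 2*n_A*n_B/(n_A+n_B) + 1 = 2*6*6/12 + 1 = 7.0000.
        Var[R] = 2*n_A*n_B*(2*n_A*n_B - n_A - n_B) / ((n_A+n_B)^2 * (n_A+n_B-1)) = 4320/1584 = 2.7273.
        SD[R] = 1.6514.
Step 4: Continuity-corrected z = (R + 0.5 - E[R]) / SD[R] = (6 + 0.5 - 7.0000) / 1.6514 = -0.3028.
Step 5: Two-sided p-value via normal approximation = 2*(1 - Phi(|z|)) = 0.762069.
Step 6: alpha = 0.1. fail to reject H0.

R = 6, z = -0.3028, p = 0.762069, fail to reject H0.


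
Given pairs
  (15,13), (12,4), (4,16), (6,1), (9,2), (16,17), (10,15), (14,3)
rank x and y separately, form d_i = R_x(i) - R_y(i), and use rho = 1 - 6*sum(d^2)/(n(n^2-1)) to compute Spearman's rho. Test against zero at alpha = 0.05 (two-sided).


Step 1: Rank x and y separately (midranks; no ties here).
rank(x): 15->7, 12->5, 4->1, 6->2, 9->3, 16->8, 10->4, 14->6
rank(y): 13->5, 4->4, 16->7, 1->1, 2->2, 17->8, 15->6, 3->3
Step 2: d_i = R_x(i) - R_y(i); compute d_i^2.
  (7-5)^2=4, (5-4)^2=1, (1-7)^2=36, (2-1)^2=1, (3-2)^2=1, (8-8)^2=0, (4-6)^2=4, (6-3)^2=9
sum(d^2) = 56.
Step 3: rho = 1 - 6*56 / (8*(8^2 - 1)) = 1 - 336/504 = 0.333333.
Step 4: Under H0, t = rho * sqrt((n-2)/(1-rho^2)) = 0.8660 ~ t(6).
Step 5: Two-sided p-value from the t-distribution with 6 df = 0.419753.
Step 6: alpha = 0.05. fail to reject H0.

rho = 0.3333, p = 0.419753, fail to reject H0 at alpha = 0.05.


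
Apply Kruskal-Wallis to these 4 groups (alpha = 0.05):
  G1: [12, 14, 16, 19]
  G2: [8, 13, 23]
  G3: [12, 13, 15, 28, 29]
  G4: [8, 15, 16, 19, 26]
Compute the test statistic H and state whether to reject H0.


Step 1: Combine all N = 17 observations and assign midranks.
sorted (value, group, rank): (8,G2,1.5), (8,G4,1.5), (12,G1,3.5), (12,G3,3.5), (13,G2,5.5), (13,G3,5.5), (14,G1,7), (15,G3,8.5), (15,G4,8.5), (16,G1,10.5), (16,G4,10.5), (19,G1,12.5), (19,G4,12.5), (23,G2,14), (26,G4,15), (28,G3,16), (29,G3,17)
Step 2: Sum ranks within each group.
R_1 = 33.5 (n_1 = 4)
R_2 = 21 (n_2 = 3)
R_3 = 50.5 (n_3 = 5)
R_4 = 48 (n_4 = 5)
Step 3: H = 12/(N(N+1)) * sum(R_i^2/n_i) - 3(N+1)
     = 12/(17*18) * (33.5^2/4 + 21^2/3 + 50.5^2/5 + 48^2/5) - 3*18
     = 0.039216 * 1398.41 - 54
     = 0.839706.
Step 4: Ties present; correction factor C = 1 - 36/(17^3 - 17) = 0.992647. Corrected H = 0.839706 / 0.992647 = 0.845926.
Step 5: Under H0, H ~ chi^2(3); p-value = 0.838454.
Step 6: alpha = 0.05. fail to reject H0.

H = 0.8459, df = 3, p = 0.838454, fail to reject H0.


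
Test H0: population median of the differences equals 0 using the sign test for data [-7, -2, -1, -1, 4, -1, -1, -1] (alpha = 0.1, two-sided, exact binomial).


Step 1: Discard zero differences. Original n = 8; n_eff = number of nonzero differences = 8.
Nonzero differences (with sign): -7, -2, -1, -1, +4, -1, -1, -1
Step 2: Count signs: positive = 1, negative = 7.
Step 3: Under H0: P(positive) = 0.5, so the number of positives S ~ Bin(8, 0.5).
Step 4: Two-sided exact p-value = sum of Bin(8,0.5) probabilities at or below the observed probability = 0.070312.
Step 5: alpha = 0.1. reject H0.

n_eff = 8, pos = 1, neg = 7, p = 0.070312, reject H0.


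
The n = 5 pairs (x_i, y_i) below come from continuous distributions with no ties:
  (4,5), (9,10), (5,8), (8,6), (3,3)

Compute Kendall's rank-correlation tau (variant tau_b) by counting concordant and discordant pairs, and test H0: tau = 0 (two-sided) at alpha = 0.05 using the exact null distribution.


Step 1: Enumerate the 10 unordered pairs (i,j) with i<j and classify each by sign(x_j-x_i) * sign(y_j-y_i).
  (1,2):dx=+5,dy=+5->C; (1,3):dx=+1,dy=+3->C; (1,4):dx=+4,dy=+1->C; (1,5):dx=-1,dy=-2->C
  (2,3):dx=-4,dy=-2->C; (2,4):dx=-1,dy=-4->C; (2,5):dx=-6,dy=-7->C; (3,4):dx=+3,dy=-2->D
  (3,5):dx=-2,dy=-5->C; (4,5):dx=-5,dy=-3->C
Step 2: C = 9, D = 1, total pairs = 10.
Step 3: tau = (C - D)/(n(n-1)/2) = (9 - 1)/10 = 0.800000.
Step 4: Exact two-sided p-value (enumerate n! = 120 permutations of y under H0): p = 0.083333.
Step 5: alpha = 0.05. fail to reject H0.

tau_b = 0.8000 (C=9, D=1), p = 0.083333, fail to reject H0.


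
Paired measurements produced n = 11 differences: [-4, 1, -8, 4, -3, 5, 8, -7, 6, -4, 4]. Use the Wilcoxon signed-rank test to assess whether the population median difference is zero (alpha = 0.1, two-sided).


Step 1: Drop any zero differences (none here) and take |d_i|.
|d| = [4, 1, 8, 4, 3, 5, 8, 7, 6, 4, 4]
Step 2: Midrank |d_i| (ties get averaged ranks).
ranks: |4|->4.5, |1|->1, |8|->10.5, |4|->4.5, |3|->2, |5|->7, |8|->10.5, |7|->9, |6|->8, |4|->4.5, |4|->4.5
Step 3: Attach original signs; sum ranks with positive sign and with negative sign.
W+ = 1 + 4.5 + 7 + 10.5 + 8 + 4.5 = 35.5
W- = 4.5 + 10.5 + 2 + 9 + 4.5 = 30.5
(Check: W+ + W- = 66 should equal n(n+1)/2 = 66.)
Step 4: Test statistic W = min(W+, W-) = 30.5.
Step 5: Ties in |d|, so use the tie-corrected normal approximation.
        E[W] = n(n+1)/4 = 11*12/4 = 33.
        Tie groups: |d|=4 (t=4), |d|=8 (t=2); sum(t^3 - t) = 66.
        Var[W] = n(n+1)(2n+1)/24 - sum(t^3-t)/48 = 3036/24 - 66/48 = 125.125.
        z = (W - E[W]) / sqrt(Var[W]) = (30.5 - 33) / 11.1859 = -0.2235.
        Two-sided p = 2*Phi(z) = 0.823150.
Step 6: alpha = 0.1. fail to reject H0.

W+ = 35.5, W- = 30.5, W = min = 30.5, p = 0.823150, fail to reject H0.


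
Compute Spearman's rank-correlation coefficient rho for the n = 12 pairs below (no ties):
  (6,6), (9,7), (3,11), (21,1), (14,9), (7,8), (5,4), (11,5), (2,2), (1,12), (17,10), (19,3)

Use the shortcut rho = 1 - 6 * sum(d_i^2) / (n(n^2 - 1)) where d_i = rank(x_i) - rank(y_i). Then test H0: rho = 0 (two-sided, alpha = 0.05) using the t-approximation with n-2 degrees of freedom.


Step 1: Rank x and y separately (midranks; no ties here).
rank(x): 6->5, 9->7, 3->3, 21->12, 14->9, 7->6, 5->4, 11->8, 2->2, 1->1, 17->10, 19->11
rank(y): 6->6, 7->7, 11->11, 1->1, 9->9, 8->8, 4->4, 5->5, 2->2, 12->12, 10->10, 3->3
Step 2: d_i = R_x(i) - R_y(i); compute d_i^2.
  (5-6)^2=1, (7-7)^2=0, (3-11)^2=64, (12-1)^2=121, (9-9)^2=0, (6-8)^2=4, (4-4)^2=0, (8-5)^2=9, (2-2)^2=0, (1-12)^2=121, (10-10)^2=0, (11-3)^2=64
sum(d^2) = 384.
Step 3: rho = 1 - 6*384 / (12*(12^2 - 1)) = 1 - 2304/1716 = -0.342657.
Step 4: Under H0, t = rho * sqrt((n-2)/(1-rho^2)) = -1.1534 ~ t(10).
Step 5: Two-sided p-value from the t-distribution with 10 df = 0.275567.
Step 6: alpha = 0.05. fail to reject H0.

rho = -0.3427, p = 0.275567, fail to reject H0 at alpha = 0.05.


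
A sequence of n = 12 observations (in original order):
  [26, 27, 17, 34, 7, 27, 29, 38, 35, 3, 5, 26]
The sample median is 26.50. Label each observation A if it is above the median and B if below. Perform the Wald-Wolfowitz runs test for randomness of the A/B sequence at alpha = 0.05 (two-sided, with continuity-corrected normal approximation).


Step 1: Compute median = 26.50; label A = above, B = below.
Labels in order: BABABAAAABBB  (n_A = 6, n_B = 6)
Step 2: Count runs R = 7.
Step 3: Under H0 (random ordering), E[R] = 2*n_A*n_B/(n_A+n_B) + 1 = 2*6*6/12 + 1 = 7.0000.
        Var[R] = 2*n_A*n_B*(2*n_A*n_B - n_A - n_B) / ((n_A+n_B)^2 * (n_A+n_B-1)) = 4320/1584 = 2.7273.
        SD[R] = 1.6514.
Step 4: R = E[R], so z = 0 with no continuity correction.
Step 5: Two-sided p-value via normal approximation = 2*(1 - Phi(|z|)) = 1.000000.
Step 6: alpha = 0.05. fail to reject H0.

R = 7, z = 0.0000, p = 1.000000, fail to reject H0.


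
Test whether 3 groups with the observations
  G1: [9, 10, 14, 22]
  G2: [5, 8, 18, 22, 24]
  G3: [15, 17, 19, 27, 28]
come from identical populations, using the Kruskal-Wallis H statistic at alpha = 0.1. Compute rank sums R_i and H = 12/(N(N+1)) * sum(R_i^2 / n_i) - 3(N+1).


Step 1: Combine all N = 14 observations and assign midranks.
sorted (value, group, rank): (5,G2,1), (8,G2,2), (9,G1,3), (10,G1,4), (14,G1,5), (15,G3,6), (17,G3,7), (18,G2,8), (19,G3,9), (22,G1,10.5), (22,G2,10.5), (24,G2,12), (27,G3,13), (28,G3,14)
Step 2: Sum ranks within each group.
R_1 = 22.5 (n_1 = 4)
R_2 = 33.5 (n_2 = 5)
R_3 = 49 (n_3 = 5)
Step 3: H = 12/(N(N+1)) * sum(R_i^2/n_i) - 3(N+1)
     = 12/(14*15) * (22.5^2/4 + 33.5^2/5 + 49^2/5) - 3*15
     = 0.057143 * 831.212 - 45
     = 2.497857.
Step 4: Ties present; correction factor C = 1 - 6/(14^3 - 14) = 0.997802. Corrected H = 2.497857 / 0.997802 = 2.503359.
Step 5: Under H0, H ~ chi^2(2); p-value = 0.286024.
Step 6: alpha = 0.1. fail to reject H0.

H = 2.5034, df = 2, p = 0.286024, fail to reject H0.


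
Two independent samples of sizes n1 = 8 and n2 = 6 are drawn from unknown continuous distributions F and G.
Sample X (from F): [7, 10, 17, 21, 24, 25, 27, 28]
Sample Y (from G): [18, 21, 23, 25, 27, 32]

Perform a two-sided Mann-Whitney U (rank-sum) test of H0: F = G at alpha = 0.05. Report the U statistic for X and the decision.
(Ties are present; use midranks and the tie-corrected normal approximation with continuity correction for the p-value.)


Step 1: Combine and sort all 14 observations; assign midranks.
sorted (value, group): (7,X), (10,X), (17,X), (18,Y), (21,X), (21,Y), (23,Y), (24,X), (25,X), (25,Y), (27,X), (27,Y), (28,X), (32,Y)
ranks: 7->1, 10->2, 17->3, 18->4, 21->5.5, 21->5.5, 23->7, 24->8, 25->9.5, 25->9.5, 27->11.5, 27->11.5, 28->13, 32->14
Step 2: Rank sum for X: R1 = 1 + 2 + 3 + 5.5 + 8 + 9.5 + 11.5 + 13 = 53.5.
Step 3: U_X = R1 - n1(n1+1)/2 = 53.5 - 8*9/2 = 53.5 - 36 = 17.5.
       U_Y = n1*n2 - U_X = 48 - 17.5 = 30.5.
Step 4: Ties are present, so use the tie-corrected normal approximation (with continuity correction) for the p-value.
Step 5: p-value = 0.437063; compare to alpha = 0.05. fail to reject H0.

U_X = 17.5, p = 0.437063, fail to reject H0 at alpha = 0.05.


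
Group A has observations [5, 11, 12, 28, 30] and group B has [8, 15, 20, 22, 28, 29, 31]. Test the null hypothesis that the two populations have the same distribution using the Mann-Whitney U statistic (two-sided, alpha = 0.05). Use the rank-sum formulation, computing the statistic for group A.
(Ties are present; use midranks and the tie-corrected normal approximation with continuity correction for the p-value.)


Step 1: Combine and sort all 12 observations; assign midranks.
sorted (value, group): (5,X), (8,Y), (11,X), (12,X), (15,Y), (20,Y), (22,Y), (28,X), (28,Y), (29,Y), (30,X), (31,Y)
ranks: 5->1, 8->2, 11->3, 12->4, 15->5, 20->6, 22->7, 28->8.5, 28->8.5, 29->10, 30->11, 31->12
Step 2: Rank sum for X: R1 = 1 + 3 + 4 + 8.5 + 11 = 27.5.
Step 3: U_X = R1 - n1(n1+1)/2 = 27.5 - 5*6/2 = 27.5 - 15 = 12.5.
       U_Y = n1*n2 - U_X = 35 - 12.5 = 22.5.
Step 4: Ties are present, so use the tie-corrected normal approximation (with continuity correction) for the p-value.
Step 5: p-value = 0.464120; compare to alpha = 0.05. fail to reject H0.

U_X = 12.5, p = 0.464120, fail to reject H0 at alpha = 0.05.


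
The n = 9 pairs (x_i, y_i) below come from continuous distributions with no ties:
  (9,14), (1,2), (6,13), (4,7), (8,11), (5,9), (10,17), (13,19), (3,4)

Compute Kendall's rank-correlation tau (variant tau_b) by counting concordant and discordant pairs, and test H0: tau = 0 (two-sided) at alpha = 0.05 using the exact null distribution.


Step 1: Enumerate the 36 unordered pairs (i,j) with i<j and classify each by sign(x_j-x_i) * sign(y_j-y_i).
  (1,2):dx=-8,dy=-12->C; (1,3):dx=-3,dy=-1->C; (1,4):dx=-5,dy=-7->C; (1,5):dx=-1,dy=-3->C
  (1,6):dx=-4,dy=-5->C; (1,7):dx=+1,dy=+3->C; (1,8):dx=+4,dy=+5->C; (1,9):dx=-6,dy=-10->C
  (2,3):dx=+5,dy=+11->C; (2,4):dx=+3,dy=+5->C; (2,5):dx=+7,dy=+9->C; (2,6):dx=+4,dy=+7->C
  (2,7):dx=+9,dy=+15->C; (2,8):dx=+12,dy=+17->C; (2,9):dx=+2,dy=+2->C; (3,4):dx=-2,dy=-6->C
  (3,5):dx=+2,dy=-2->D; (3,6):dx=-1,dy=-4->C; (3,7):dx=+4,dy=+4->C; (3,8):dx=+7,dy=+6->C
  (3,9):dx=-3,dy=-9->C; (4,5):dx=+4,dy=+4->C; (4,6):dx=+1,dy=+2->C; (4,7):dx=+6,dy=+10->C
  (4,8):dx=+9,dy=+12->C; (4,9):dx=-1,dy=-3->C; (5,6):dx=-3,dy=-2->C; (5,7):dx=+2,dy=+6->C
  (5,8):dx=+5,dy=+8->C; (5,9):dx=-5,dy=-7->C; (6,7):dx=+5,dy=+8->C; (6,8):dx=+8,dy=+10->C
  (6,9):dx=-2,dy=-5->C; (7,8):dx=+3,dy=+2->C; (7,9):dx=-7,dy=-13->C; (8,9):dx=-10,dy=-15->C
Step 2: C = 35, D = 1, total pairs = 36.
Step 3: tau = (C - D)/(n(n-1)/2) = (35 - 1)/36 = 0.944444.
Step 4: Exact two-sided p-value (enumerate n! = 362880 permutations of y under H0): p = 0.000050.
Step 5: alpha = 0.05. reject H0.

tau_b = 0.9444 (C=35, D=1), p = 0.000050, reject H0.


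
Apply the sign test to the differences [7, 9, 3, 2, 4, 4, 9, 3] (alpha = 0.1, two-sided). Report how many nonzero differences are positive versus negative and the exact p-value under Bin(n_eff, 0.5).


Step 1: Discard zero differences. Original n = 8; n_eff = number of nonzero differences = 8.
Nonzero differences (with sign): +7, +9, +3, +2, +4, +4, +9, +3
Step 2: Count signs: positive = 8, negative = 0.
Step 3: Under H0: P(positive) = 0.5, so the number of positives S ~ Bin(8, 0.5).
Step 4: Two-sided exact p-value = sum of Bin(8,0.5) probabilities at or below the observed probability = 0.007812.
Step 5: alpha = 0.1. reject H0.

n_eff = 8, pos = 8, neg = 0, p = 0.007812, reject H0.


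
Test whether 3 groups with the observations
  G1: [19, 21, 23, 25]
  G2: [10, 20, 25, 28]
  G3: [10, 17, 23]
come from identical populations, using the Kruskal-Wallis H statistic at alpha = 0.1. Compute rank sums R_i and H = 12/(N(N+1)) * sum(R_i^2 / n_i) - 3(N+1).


Step 1: Combine all N = 11 observations and assign midranks.
sorted (value, group, rank): (10,G2,1.5), (10,G3,1.5), (17,G3,3), (19,G1,4), (20,G2,5), (21,G1,6), (23,G1,7.5), (23,G3,7.5), (25,G1,9.5), (25,G2,9.5), (28,G2,11)
Step 2: Sum ranks within each group.
R_1 = 27 (n_1 = 4)
R_2 = 27 (n_2 = 4)
R_3 = 12 (n_3 = 3)
Step 3: H = 12/(N(N+1)) * sum(R_i^2/n_i) - 3(N+1)
     = 12/(11*12) * (27^2/4 + 27^2/4 + 12^2/3) - 3*12
     = 0.090909 * 412.5 - 36
     = 1.500000.
Step 4: Ties present; correction factor C = 1 - 18/(11^3 - 11) = 0.986364. Corrected H = 1.500000 / 0.986364 = 1.520737.
Step 5: Under H0, H ~ chi^2(2); p-value = 0.467494.
Step 6: alpha = 0.1. fail to reject H0.

H = 1.5207, df = 2, p = 0.467494, fail to reject H0.


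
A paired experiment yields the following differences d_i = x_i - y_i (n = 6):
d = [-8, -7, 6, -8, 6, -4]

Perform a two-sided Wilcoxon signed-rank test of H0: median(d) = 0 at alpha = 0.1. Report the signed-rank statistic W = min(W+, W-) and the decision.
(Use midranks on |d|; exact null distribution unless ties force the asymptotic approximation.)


Step 1: Drop any zero differences (none here) and take |d_i|.
|d| = [8, 7, 6, 8, 6, 4]
Step 2: Midrank |d_i| (ties get averaged ranks).
ranks: |8|->5.5, |7|->4, |6|->2.5, |8|->5.5, |6|->2.5, |4|->1
Step 3: Attach original signs; sum ranks with positive sign and with negative sign.
W+ = 2.5 + 2.5 = 5
W- = 5.5 + 4 + 5.5 + 1 = 16
(Check: W+ + W- = 21 should equal n(n+1)/2 = 21.)
Step 4: Test statistic W = min(W+, W-) = 5.
Step 5: Ties in |d|, so use the tie-corrected normal approximation.
        E[W] = n(n+1)/4 = 6*7/4 = 10.5.
        Tie groups: |d|=6 (t=2), |d|=8 (t=2); sum(t^3 - t) = 12.
        Var[W] = n(n+1)(2n+1)/24 - sum(t^3-t)/48 = 546/24 - 12/48 = 22.5.
        z = (W - E[W]) / sqrt(Var[W]) = (5 - 10.5) / 4.7434 = -1.1595.
        Two-sided p = 2*Phi(z) = 0.246252.
Step 6: alpha = 0.1. fail to reject H0.

W+ = 5, W- = 16, W = min = 5, p = 0.246252, fail to reject H0.


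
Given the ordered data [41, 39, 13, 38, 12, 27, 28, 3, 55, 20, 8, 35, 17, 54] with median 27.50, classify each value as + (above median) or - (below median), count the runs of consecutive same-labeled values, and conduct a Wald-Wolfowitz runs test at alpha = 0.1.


Step 1: Compute median = 27.50; label A = above, B = below.
Labels in order: AABABBABABBABA  (n_A = 7, n_B = 7)
Step 2: Count runs R = 11.
Step 3: Under H0 (random ordering), E[R] = 2*n_A*n_B/(n_A+n_B) + 1 = 2*7*7/14 + 1 = 8.0000.
        Var[R] = 2*n_A*n_B*(2*n_A*n_B - n_A - n_B) / ((n_A+n_B)^2 * (n_A+n_B-1)) = 8232/2548 = 3.2308.
        SD[R] = 1.7974.
Step 4: Continuity-corrected z = (R - 0.5 - E[R]) / SD[R] = (11 - 0.5 - 8.0000) / 1.7974 = 1.3909.
Step 5: Two-sided p-value via normal approximation = 2*(1 - Phi(|z|)) = 0.164264.
Step 6: alpha = 0.1. fail to reject H0.

R = 11, z = 1.3909, p = 0.164264, fail to reject H0.


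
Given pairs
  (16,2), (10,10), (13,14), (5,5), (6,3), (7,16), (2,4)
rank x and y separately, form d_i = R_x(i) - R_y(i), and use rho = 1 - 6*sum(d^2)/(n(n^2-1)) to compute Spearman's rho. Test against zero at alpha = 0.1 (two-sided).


Step 1: Rank x and y separately (midranks; no ties here).
rank(x): 16->7, 10->5, 13->6, 5->2, 6->3, 7->4, 2->1
rank(y): 2->1, 10->5, 14->6, 5->4, 3->2, 16->7, 4->3
Step 2: d_i = R_x(i) - R_y(i); compute d_i^2.
  (7-1)^2=36, (5-5)^2=0, (6-6)^2=0, (2-4)^2=4, (3-2)^2=1, (4-7)^2=9, (1-3)^2=4
sum(d^2) = 54.
Step 3: rho = 1 - 6*54 / (7*(7^2 - 1)) = 1 - 324/336 = 0.035714.
Step 4: Under H0, t = rho * sqrt((n-2)/(1-rho^2)) = 0.0799 ~ t(5).
Step 5: Two-sided p-value from the t-distribution with 5 df = 0.939408.
Step 6: alpha = 0.1. fail to reject H0.

rho = 0.0357, p = 0.939408, fail to reject H0 at alpha = 0.1.


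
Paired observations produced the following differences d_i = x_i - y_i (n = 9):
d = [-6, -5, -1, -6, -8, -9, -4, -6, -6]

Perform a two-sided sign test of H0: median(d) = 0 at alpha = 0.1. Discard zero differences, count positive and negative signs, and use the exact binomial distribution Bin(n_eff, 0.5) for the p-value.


Step 1: Discard zero differences. Original n = 9; n_eff = number of nonzero differences = 9.
Nonzero differences (with sign): -6, -5, -1, -6, -8, -9, -4, -6, -6
Step 2: Count signs: positive = 0, negative = 9.
Step 3: Under H0: P(positive) = 0.5, so the number of positives S ~ Bin(9, 0.5).
Step 4: Two-sided exact p-value = sum of Bin(9,0.5) probabilities at or below the observed probability = 0.003906.
Step 5: alpha = 0.1. reject H0.

n_eff = 9, pos = 0, neg = 9, p = 0.003906, reject H0.


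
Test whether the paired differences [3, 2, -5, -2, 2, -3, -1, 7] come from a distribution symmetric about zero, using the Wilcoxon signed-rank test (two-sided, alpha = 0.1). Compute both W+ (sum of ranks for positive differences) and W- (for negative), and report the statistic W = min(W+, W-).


Step 1: Drop any zero differences (none here) and take |d_i|.
|d| = [3, 2, 5, 2, 2, 3, 1, 7]
Step 2: Midrank |d_i| (ties get averaged ranks).
ranks: |3|->5.5, |2|->3, |5|->7, |2|->3, |2|->3, |3|->5.5, |1|->1, |7|->8
Step 3: Attach original signs; sum ranks with positive sign and with negative sign.
W+ = 5.5 + 3 + 3 + 8 = 19.5
W- = 7 + 3 + 5.5 + 1 = 16.5
(Check: W+ + W- = 36 should equal n(n+1)/2 = 36.)
Step 4: Test statistic W = min(W+, W-) = 16.5.
Step 5: Ties in |d|, so use the tie-corrected normal approximation.
        E[W] = n(n+1)/4 = 8*9/4 = 18.
        Tie groups: |d|=2 (t=3), |d|=3 (t=2); sum(t^3 - t) = 30.
        Var[W] = n(n+1)(2n+1)/24 - sum(t^3-t)/48 = 1224/24 - 30/48 = 50.375.
        z = (W - E[W]) / sqrt(Var[W]) = (16.5 - 18) / 7.0975 = -0.2113.
        Two-sided p = 2*Phi(z) = 0.832621.
Step 6: alpha = 0.1. fail to reject H0.

W+ = 19.5, W- = 16.5, W = min = 16.5, p = 0.832621, fail to reject H0.


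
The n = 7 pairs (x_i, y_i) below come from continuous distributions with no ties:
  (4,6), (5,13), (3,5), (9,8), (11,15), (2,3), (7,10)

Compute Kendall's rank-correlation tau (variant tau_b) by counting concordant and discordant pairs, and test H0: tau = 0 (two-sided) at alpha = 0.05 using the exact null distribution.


Step 1: Enumerate the 21 unordered pairs (i,j) with i<j and classify each by sign(x_j-x_i) * sign(y_j-y_i).
  (1,2):dx=+1,dy=+7->C; (1,3):dx=-1,dy=-1->C; (1,4):dx=+5,dy=+2->C; (1,5):dx=+7,dy=+9->C
  (1,6):dx=-2,dy=-3->C; (1,7):dx=+3,dy=+4->C; (2,3):dx=-2,dy=-8->C; (2,4):dx=+4,dy=-5->D
  (2,5):dx=+6,dy=+2->C; (2,6):dx=-3,dy=-10->C; (2,7):dx=+2,dy=-3->D; (3,4):dx=+6,dy=+3->C
  (3,5):dx=+8,dy=+10->C; (3,6):dx=-1,dy=-2->C; (3,7):dx=+4,dy=+5->C; (4,5):dx=+2,dy=+7->C
  (4,6):dx=-7,dy=-5->C; (4,7):dx=-2,dy=+2->D; (5,6):dx=-9,dy=-12->C; (5,7):dx=-4,dy=-5->C
  (6,7):dx=+5,dy=+7->C
Step 2: C = 18, D = 3, total pairs = 21.
Step 3: tau = (C - D)/(n(n-1)/2) = (18 - 3)/21 = 0.714286.
Step 4: Exact two-sided p-value (enumerate n! = 5040 permutations of y under H0): p = 0.030159.
Step 5: alpha = 0.05. reject H0.

tau_b = 0.7143 (C=18, D=3), p = 0.030159, reject H0.


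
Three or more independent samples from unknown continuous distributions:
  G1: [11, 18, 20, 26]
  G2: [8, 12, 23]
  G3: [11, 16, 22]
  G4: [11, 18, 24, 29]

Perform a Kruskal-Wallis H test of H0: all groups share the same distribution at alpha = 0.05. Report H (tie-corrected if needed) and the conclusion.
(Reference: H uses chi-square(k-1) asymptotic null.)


Step 1: Combine all N = 14 observations and assign midranks.
sorted (value, group, rank): (8,G2,1), (11,G1,3), (11,G3,3), (11,G4,3), (12,G2,5), (16,G3,6), (18,G1,7.5), (18,G4,7.5), (20,G1,9), (22,G3,10), (23,G2,11), (24,G4,12), (26,G1,13), (29,G4,14)
Step 2: Sum ranks within each group.
R_1 = 32.5 (n_1 = 4)
R_2 = 17 (n_2 = 3)
R_3 = 19 (n_3 = 3)
R_4 = 36.5 (n_4 = 4)
Step 3: H = 12/(N(N+1)) * sum(R_i^2/n_i) - 3(N+1)
     = 12/(14*15) * (32.5^2/4 + 17^2/3 + 19^2/3 + 36.5^2/4) - 3*15
     = 0.057143 * 813.792 - 45
     = 1.502381.
Step 4: Ties present; correction factor C = 1 - 30/(14^3 - 14) = 0.989011. Corrected H = 1.502381 / 0.989011 = 1.519074.
Step 5: Under H0, H ~ chi^2(3); p-value = 0.677875.
Step 6: alpha = 0.05. fail to reject H0.

H = 1.5191, df = 3, p = 0.677875, fail to reject H0.


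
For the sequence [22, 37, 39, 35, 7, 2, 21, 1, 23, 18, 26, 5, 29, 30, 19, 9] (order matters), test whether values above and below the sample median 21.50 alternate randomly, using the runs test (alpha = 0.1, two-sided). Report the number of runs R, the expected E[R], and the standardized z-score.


Step 1: Compute median = 21.50; label A = above, B = below.
Labels in order: AAAABBBBABABAABB  (n_A = 8, n_B = 8)
Step 2: Count runs R = 8.
Step 3: Under H0 (random ordering), E[R] = 2*n_A*n_B/(n_A+n_B) + 1 = 2*8*8/16 + 1 = 9.0000.
        Var[R] = 2*n_A*n_B*(2*n_A*n_B - n_A - n_B) / ((n_A+n_B)^2 * (n_A+n_B-1)) = 14336/3840 = 3.7333.
        SD[R] = 1.9322.
Step 4: Continuity-corrected z = (R + 0.5 - E[R]) / SD[R] = (8 + 0.5 - 9.0000) / 1.9322 = -0.2588.
Step 5: Two-sided p-value via normal approximation = 2*(1 - Phi(|z|)) = 0.795809.
Step 6: alpha = 0.1. fail to reject H0.

R = 8, z = -0.2588, p = 0.795809, fail to reject H0.


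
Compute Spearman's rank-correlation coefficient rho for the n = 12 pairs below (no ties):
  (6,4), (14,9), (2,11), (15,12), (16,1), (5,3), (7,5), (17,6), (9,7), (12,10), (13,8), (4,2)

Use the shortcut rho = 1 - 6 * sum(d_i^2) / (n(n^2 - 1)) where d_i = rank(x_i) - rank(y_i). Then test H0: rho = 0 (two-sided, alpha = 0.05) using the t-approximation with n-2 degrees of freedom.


Step 1: Rank x and y separately (midranks; no ties here).
rank(x): 6->4, 14->9, 2->1, 15->10, 16->11, 5->3, 7->5, 17->12, 9->6, 12->7, 13->8, 4->2
rank(y): 4->4, 9->9, 11->11, 12->12, 1->1, 3->3, 5->5, 6->6, 7->7, 10->10, 8->8, 2->2
Step 2: d_i = R_x(i) - R_y(i); compute d_i^2.
  (4-4)^2=0, (9-9)^2=0, (1-11)^2=100, (10-12)^2=4, (11-1)^2=100, (3-3)^2=0, (5-5)^2=0, (12-6)^2=36, (6-7)^2=1, (7-10)^2=9, (8-8)^2=0, (2-2)^2=0
sum(d^2) = 250.
Step 3: rho = 1 - 6*250 / (12*(12^2 - 1)) = 1 - 1500/1716 = 0.125874.
Step 4: Under H0, t = rho * sqrt((n-2)/(1-rho^2)) = 0.4012 ~ t(10).
Step 5: Two-sided p-value from the t-distribution with 10 df = 0.696683.
Step 6: alpha = 0.05. fail to reject H0.

rho = 0.1259, p = 0.696683, fail to reject H0 at alpha = 0.05.


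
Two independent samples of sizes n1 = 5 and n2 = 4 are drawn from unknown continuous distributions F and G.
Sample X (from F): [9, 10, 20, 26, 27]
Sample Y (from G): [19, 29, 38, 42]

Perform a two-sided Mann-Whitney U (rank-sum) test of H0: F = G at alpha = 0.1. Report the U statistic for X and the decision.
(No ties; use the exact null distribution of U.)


Step 1: Combine and sort all 9 observations; assign midranks.
sorted (value, group): (9,X), (10,X), (19,Y), (20,X), (26,X), (27,X), (29,Y), (38,Y), (42,Y)
ranks: 9->1, 10->2, 19->3, 20->4, 26->5, 27->6, 29->7, 38->8, 42->9
Step 2: Rank sum for X: R1 = 1 + 2 + 4 + 5 + 6 = 18.
Step 3: U_X = R1 - n1(n1+1)/2 = 18 - 5*6/2 = 18 - 15 = 3.
       U_Y = n1*n2 - U_X = 20 - 3 = 17.
Step 4: No ties, so the exact null distribution of U (based on enumerating the C(9,5) = 126 equally likely rank assignments) gives the two-sided p-value.
Step 5: p-value = 0.111111; compare to alpha = 0.1. fail to reject H0.

U_X = 3, p = 0.111111, fail to reject H0 at alpha = 0.1.


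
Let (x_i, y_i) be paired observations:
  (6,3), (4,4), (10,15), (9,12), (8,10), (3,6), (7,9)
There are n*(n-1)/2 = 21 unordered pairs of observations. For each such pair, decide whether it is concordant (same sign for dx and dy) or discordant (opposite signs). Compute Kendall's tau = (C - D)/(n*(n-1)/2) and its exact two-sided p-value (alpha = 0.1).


Step 1: Enumerate the 21 unordered pairs (i,j) with i<j and classify each by sign(x_j-x_i) * sign(y_j-y_i).
  (1,2):dx=-2,dy=+1->D; (1,3):dx=+4,dy=+12->C; (1,4):dx=+3,dy=+9->C; (1,5):dx=+2,dy=+7->C
  (1,6):dx=-3,dy=+3->D; (1,7):dx=+1,dy=+6->C; (2,3):dx=+6,dy=+11->C; (2,4):dx=+5,dy=+8->C
  (2,5):dx=+4,dy=+6->C; (2,6):dx=-1,dy=+2->D; (2,7):dx=+3,dy=+5->C; (3,4):dx=-1,dy=-3->C
  (3,5):dx=-2,dy=-5->C; (3,6):dx=-7,dy=-9->C; (3,7):dx=-3,dy=-6->C; (4,5):dx=-1,dy=-2->C
  (4,6):dx=-6,dy=-6->C; (4,7):dx=-2,dy=-3->C; (5,6):dx=-5,dy=-4->C; (5,7):dx=-1,dy=-1->C
  (6,7):dx=+4,dy=+3->C
Step 2: C = 18, D = 3, total pairs = 21.
Step 3: tau = (C - D)/(n(n-1)/2) = (18 - 3)/21 = 0.714286.
Step 4: Exact two-sided p-value (enumerate n! = 5040 permutations of y under H0): p = 0.030159.
Step 5: alpha = 0.1. reject H0.

tau_b = 0.7143 (C=18, D=3), p = 0.030159, reject H0.


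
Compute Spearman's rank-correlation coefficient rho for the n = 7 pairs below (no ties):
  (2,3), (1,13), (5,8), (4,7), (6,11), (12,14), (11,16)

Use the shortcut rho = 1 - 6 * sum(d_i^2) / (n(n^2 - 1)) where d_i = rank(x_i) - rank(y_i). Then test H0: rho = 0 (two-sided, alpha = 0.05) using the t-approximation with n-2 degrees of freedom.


Step 1: Rank x and y separately (midranks; no ties here).
rank(x): 2->2, 1->1, 5->4, 4->3, 6->5, 12->7, 11->6
rank(y): 3->1, 13->5, 8->3, 7->2, 11->4, 14->6, 16->7
Step 2: d_i = R_x(i) - R_y(i); compute d_i^2.
  (2-1)^2=1, (1-5)^2=16, (4-3)^2=1, (3-2)^2=1, (5-4)^2=1, (7-6)^2=1, (6-7)^2=1
sum(d^2) = 22.
Step 3: rho = 1 - 6*22 / (7*(7^2 - 1)) = 1 - 132/336 = 0.607143.
Step 4: Under H0, t = rho * sqrt((n-2)/(1-rho^2)) = 1.7086 ~ t(5).
Step 5: Two-sided p-value from the t-distribution with 5 df = 0.148231.
Step 6: alpha = 0.05. fail to reject H0.

rho = 0.6071, p = 0.148231, fail to reject H0 at alpha = 0.05.


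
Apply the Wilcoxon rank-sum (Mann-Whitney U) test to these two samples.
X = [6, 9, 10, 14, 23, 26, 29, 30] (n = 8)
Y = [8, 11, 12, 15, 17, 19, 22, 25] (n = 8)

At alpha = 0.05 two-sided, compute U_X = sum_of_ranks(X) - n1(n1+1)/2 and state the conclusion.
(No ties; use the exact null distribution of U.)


Step 1: Combine and sort all 16 observations; assign midranks.
sorted (value, group): (6,X), (8,Y), (9,X), (10,X), (11,Y), (12,Y), (14,X), (15,Y), (17,Y), (19,Y), (22,Y), (23,X), (25,Y), (26,X), (29,X), (30,X)
ranks: 6->1, 8->2, 9->3, 10->4, 11->5, 12->6, 14->7, 15->8, 17->9, 19->10, 22->11, 23->12, 25->13, 26->14, 29->15, 30->16
Step 2: Rank sum for X: R1 = 1 + 3 + 4 + 7 + 12 + 14 + 15 + 16 = 72.
Step 3: U_X = R1 - n1(n1+1)/2 = 72 - 8*9/2 = 72 - 36 = 36.
       U_Y = n1*n2 - U_X = 64 - 36 = 28.
Step 4: No ties, so the exact null distribution of U (based on enumerating the C(16,8) = 12870 equally likely rank assignments) gives the two-sided p-value.
Step 5: p-value = 0.720901; compare to alpha = 0.05. fail to reject H0.

U_X = 36, p = 0.720901, fail to reject H0 at alpha = 0.05.


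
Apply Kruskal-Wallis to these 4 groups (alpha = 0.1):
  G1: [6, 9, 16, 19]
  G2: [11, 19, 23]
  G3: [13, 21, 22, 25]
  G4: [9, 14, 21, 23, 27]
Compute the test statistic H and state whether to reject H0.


Step 1: Combine all N = 16 observations and assign midranks.
sorted (value, group, rank): (6,G1,1), (9,G1,2.5), (9,G4,2.5), (11,G2,4), (13,G3,5), (14,G4,6), (16,G1,7), (19,G1,8.5), (19,G2,8.5), (21,G3,10.5), (21,G4,10.5), (22,G3,12), (23,G2,13.5), (23,G4,13.5), (25,G3,15), (27,G4,16)
Step 2: Sum ranks within each group.
R_1 = 19 (n_1 = 4)
R_2 = 26 (n_2 = 3)
R_3 = 42.5 (n_3 = 4)
R_4 = 48.5 (n_4 = 5)
Step 3: H = 12/(N(N+1)) * sum(R_i^2/n_i) - 3(N+1)
     = 12/(16*17) * (19^2/4 + 26^2/3 + 42.5^2/4 + 48.5^2/5) - 3*17
     = 0.044118 * 1237.6 - 51
     = 3.599816.
Step 4: Ties present; correction factor C = 1 - 24/(16^3 - 16) = 0.994118. Corrected H = 3.599816 / 0.994118 = 3.621117.
Step 5: Under H0, H ~ chi^2(3); p-value = 0.305390.
Step 6: alpha = 0.1. fail to reject H0.

H = 3.6211, df = 3, p = 0.305390, fail to reject H0.


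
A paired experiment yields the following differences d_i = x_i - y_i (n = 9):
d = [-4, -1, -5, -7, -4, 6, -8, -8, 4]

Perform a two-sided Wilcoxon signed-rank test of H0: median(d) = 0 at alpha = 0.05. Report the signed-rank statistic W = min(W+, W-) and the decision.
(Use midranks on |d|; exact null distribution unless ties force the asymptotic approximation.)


Step 1: Drop any zero differences (none here) and take |d_i|.
|d| = [4, 1, 5, 7, 4, 6, 8, 8, 4]
Step 2: Midrank |d_i| (ties get averaged ranks).
ranks: |4|->3, |1|->1, |5|->5, |7|->7, |4|->3, |6|->6, |8|->8.5, |8|->8.5, |4|->3
Step 3: Attach original signs; sum ranks with positive sign and with negative sign.
W+ = 6 + 3 = 9
W- = 3 + 1 + 5 + 7 + 3 + 8.5 + 8.5 = 36
(Check: W+ + W- = 45 should equal n(n+1)/2 = 45.)
Step 4: Test statistic W = min(W+, W-) = 9.
Step 5: Ties in |d|, so use the tie-corrected normal approximation.
        E[W] = n(n+1)/4 = 9*10/4 = 22.5.
        Tie groups: |d|=4 (t=3), |d|=8 (t=2); sum(t^3 - t) = 30.
        Var[W] = n(n+1)(2n+1)/24 - sum(t^3-t)/48 = 1710/24 - 30/48 = 70.625.
        z = (W - E[W]) / sqrt(Var[W]) = (9 - 22.5) / 8.4039 = -1.6064.
        Two-sided p = 2*Phi(z) = 0.108185.
Step 6: alpha = 0.05. fail to reject H0.

W+ = 9, W- = 36, W = min = 9, p = 0.108185, fail to reject H0.


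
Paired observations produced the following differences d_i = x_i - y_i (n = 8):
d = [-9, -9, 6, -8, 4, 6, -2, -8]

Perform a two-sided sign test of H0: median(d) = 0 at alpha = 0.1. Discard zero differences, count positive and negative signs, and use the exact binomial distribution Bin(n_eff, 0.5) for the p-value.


Step 1: Discard zero differences. Original n = 8; n_eff = number of nonzero differences = 8.
Nonzero differences (with sign): -9, -9, +6, -8, +4, +6, -2, -8
Step 2: Count signs: positive = 3, negative = 5.
Step 3: Under H0: P(positive) = 0.5, so the number of positives S ~ Bin(8, 0.5).
Step 4: Two-sided exact p-value = sum of Bin(8,0.5) probabilities at or below the observed probability = 0.726562.
Step 5: alpha = 0.1. fail to reject H0.

n_eff = 8, pos = 3, neg = 5, p = 0.726562, fail to reject H0.


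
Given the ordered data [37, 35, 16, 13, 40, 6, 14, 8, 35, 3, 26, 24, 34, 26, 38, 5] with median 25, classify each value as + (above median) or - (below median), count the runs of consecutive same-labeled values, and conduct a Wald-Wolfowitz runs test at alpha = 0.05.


Step 1: Compute median = 25; label A = above, B = below.
Labels in order: AABBABBBABABAAAB  (n_A = 8, n_B = 8)
Step 2: Count runs R = 10.
Step 3: Under H0 (random ordering), E[R] = 2*n_A*n_B/(n_A+n_B) + 1 = 2*8*8/16 + 1 = 9.0000.
        Var[R] = 2*n_A*n_B*(2*n_A*n_B - n_A - n_B) / ((n_A+n_B)^2 * (n_A+n_B-1)) = 14336/3840 = 3.7333.
        SD[R] = 1.9322.
Step 4: Continuity-corrected z = (R - 0.5 - E[R]) / SD[R] = (10 - 0.5 - 9.0000) / 1.9322 = 0.2588.
Step 5: Two-sided p-value via normal approximation = 2*(1 - Phi(|z|)) = 0.795809.
Step 6: alpha = 0.05. fail to reject H0.

R = 10, z = 0.2588, p = 0.795809, fail to reject H0.


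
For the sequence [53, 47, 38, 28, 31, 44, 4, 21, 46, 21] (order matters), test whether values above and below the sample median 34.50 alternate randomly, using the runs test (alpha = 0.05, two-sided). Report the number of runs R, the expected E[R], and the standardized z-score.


Step 1: Compute median = 34.50; label A = above, B = below.
Labels in order: AAABBABBAB  (n_A = 5, n_B = 5)
Step 2: Count runs R = 6.
Step 3: Under H0 (random ordering), E[R] = 2*n_A*n_B/(n_A+n_B) + 1 = 2*5*5/10 + 1 = 6.0000.
        Var[R] = 2*n_A*n_B*(2*n_A*n_B - n_A - n_B) / ((n_A+n_B)^2 * (n_A+n_B-1)) = 2000/900 = 2.2222.
        SD[R] = 1.4907.
Step 4: R = E[R], so z = 0 with no continuity correction.
Step 5: Two-sided p-value via normal approximation = 2*(1 - Phi(|z|)) = 1.000000.
Step 6: alpha = 0.05. fail to reject H0.

R = 6, z = 0.0000, p = 1.000000, fail to reject H0.


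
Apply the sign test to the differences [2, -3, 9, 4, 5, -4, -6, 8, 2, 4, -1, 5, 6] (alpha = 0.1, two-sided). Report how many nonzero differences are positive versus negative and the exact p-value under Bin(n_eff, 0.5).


Step 1: Discard zero differences. Original n = 13; n_eff = number of nonzero differences = 13.
Nonzero differences (with sign): +2, -3, +9, +4, +5, -4, -6, +8, +2, +4, -1, +5, +6
Step 2: Count signs: positive = 9, negative = 4.
Step 3: Under H0: P(positive) = 0.5, so the number of positives S ~ Bin(13, 0.5).
Step 4: Two-sided exact p-value = sum of Bin(13,0.5) probabilities at or below the observed probability = 0.266846.
Step 5: alpha = 0.1. fail to reject H0.

n_eff = 13, pos = 9, neg = 4, p = 0.266846, fail to reject H0.


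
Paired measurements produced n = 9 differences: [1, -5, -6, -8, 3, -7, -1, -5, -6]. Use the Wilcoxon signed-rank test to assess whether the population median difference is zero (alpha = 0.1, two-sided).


Step 1: Drop any zero differences (none here) and take |d_i|.
|d| = [1, 5, 6, 8, 3, 7, 1, 5, 6]
Step 2: Midrank |d_i| (ties get averaged ranks).
ranks: |1|->1.5, |5|->4.5, |6|->6.5, |8|->9, |3|->3, |7|->8, |1|->1.5, |5|->4.5, |6|->6.5
Step 3: Attach original signs; sum ranks with positive sign and with negative sign.
W+ = 1.5 + 3 = 4.5
W- = 4.5 + 6.5 + 9 + 8 + 1.5 + 4.5 + 6.5 = 40.5
(Check: W+ + W- = 45 should equal n(n+1)/2 = 45.)
Step 4: Test statistic W = min(W+, W-) = 4.5.
Step 5: Ties in |d|, so use the tie-corrected normal approximation.
        E[W] = n(n+1)/4 = 9*10/4 = 22.5.
        Tie groups: |d|=1 (t=2), |d|=5 (t=2), |d|=6 (t=2); sum(t^3 - t) = 18.
        Var[W] = n(n+1)(2n+1)/24 - sum(t^3-t)/48 = 1710/24 - 18/48 = 70.875.
        z = (W - E[W]) / sqrt(Var[W]) = (4.5 - 22.5) / 8.4187 = -2.1381.
        Two-sided p = 2*Phi(z) = 0.032509.
Step 6: alpha = 0.1. reject H0.

W+ = 4.5, W- = 40.5, W = min = 4.5, p = 0.032509, reject H0.


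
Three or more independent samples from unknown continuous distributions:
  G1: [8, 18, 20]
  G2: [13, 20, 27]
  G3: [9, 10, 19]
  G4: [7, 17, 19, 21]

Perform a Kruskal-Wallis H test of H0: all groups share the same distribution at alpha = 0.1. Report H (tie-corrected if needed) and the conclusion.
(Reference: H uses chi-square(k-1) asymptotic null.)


Step 1: Combine all N = 13 observations and assign midranks.
sorted (value, group, rank): (7,G4,1), (8,G1,2), (9,G3,3), (10,G3,4), (13,G2,5), (17,G4,6), (18,G1,7), (19,G3,8.5), (19,G4,8.5), (20,G1,10.5), (20,G2,10.5), (21,G4,12), (27,G2,13)
Step 2: Sum ranks within each group.
R_1 = 19.5 (n_1 = 3)
R_2 = 28.5 (n_2 = 3)
R_3 = 15.5 (n_3 = 3)
R_4 = 27.5 (n_4 = 4)
Step 3: H = 12/(N(N+1)) * sum(R_i^2/n_i) - 3(N+1)
     = 12/(13*14) * (19.5^2/3 + 28.5^2/3 + 15.5^2/3 + 27.5^2/4) - 3*14
     = 0.065934 * 666.646 - 42
     = 1.954670.
Step 4: Ties present; correction factor C = 1 - 12/(13^3 - 13) = 0.994505. Corrected H = 1.954670 / 0.994505 = 1.965470.
Step 5: Under H0, H ~ chi^2(3); p-value = 0.579604.
Step 6: alpha = 0.1. fail to reject H0.

H = 1.9655, df = 3, p = 0.579604, fail to reject H0.


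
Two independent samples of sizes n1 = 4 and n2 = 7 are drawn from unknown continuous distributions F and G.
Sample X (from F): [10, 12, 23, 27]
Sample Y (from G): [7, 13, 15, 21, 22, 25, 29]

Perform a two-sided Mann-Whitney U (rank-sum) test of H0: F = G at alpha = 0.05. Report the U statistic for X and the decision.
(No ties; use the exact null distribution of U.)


Step 1: Combine and sort all 11 observations; assign midranks.
sorted (value, group): (7,Y), (10,X), (12,X), (13,Y), (15,Y), (21,Y), (22,Y), (23,X), (25,Y), (27,X), (29,Y)
ranks: 7->1, 10->2, 12->3, 13->4, 15->5, 21->6, 22->7, 23->8, 25->9, 27->10, 29->11
Step 2: Rank sum for X: R1 = 2 + 3 + 8 + 10 = 23.
Step 3: U_X = R1 - n1(n1+1)/2 = 23 - 4*5/2 = 23 - 10 = 13.
       U_Y = n1*n2 - U_X = 28 - 13 = 15.
Step 4: No ties, so the exact null distribution of U (based on enumerating the C(11,4) = 330 equally likely rank assignments) gives the two-sided p-value.
Step 5: p-value = 0.927273; compare to alpha = 0.05. fail to reject H0.

U_X = 13, p = 0.927273, fail to reject H0 at alpha = 0.05.


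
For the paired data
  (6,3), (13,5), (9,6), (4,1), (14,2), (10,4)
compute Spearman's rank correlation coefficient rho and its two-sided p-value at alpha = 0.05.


Step 1: Rank x and y separately (midranks; no ties here).
rank(x): 6->2, 13->5, 9->3, 4->1, 14->6, 10->4
rank(y): 3->3, 5->5, 6->6, 1->1, 2->2, 4->4
Step 2: d_i = R_x(i) - R_y(i); compute d_i^2.
  (2-3)^2=1, (5-5)^2=0, (3-6)^2=9, (1-1)^2=0, (6-2)^2=16, (4-4)^2=0
sum(d^2) = 26.
Step 3: rho = 1 - 6*26 / (6*(6^2 - 1)) = 1 - 156/210 = 0.257143.
Step 4: Under H0, t = rho * sqrt((n-2)/(1-rho^2)) = 0.5322 ~ t(4).
Step 5: Two-sided p-value from the t-distribution with 4 df = 0.622787.
Step 6: alpha = 0.05. fail to reject H0.

rho = 0.2571, p = 0.622787, fail to reject H0 at alpha = 0.05.
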